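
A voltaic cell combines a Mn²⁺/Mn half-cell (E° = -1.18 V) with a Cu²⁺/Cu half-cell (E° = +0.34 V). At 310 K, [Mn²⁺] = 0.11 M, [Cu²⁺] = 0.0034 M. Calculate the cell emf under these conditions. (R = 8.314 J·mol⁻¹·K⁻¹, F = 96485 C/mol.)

The Cu²⁺/Cu couple has the higher reduction potential and acts as the cathode, so E°_cell = +0.34 − (-1.18) = 1.52 V.
Balancing electrons gives n = 2; the reaction quotient is Q = [Mn²⁺]/[Cu²⁺] = 32.4.
E = E° − (RT/nF) ln Q = 1.52 − (8.314×310)/(2×96485) × (3.477) = 1.520 − 0.046 = 1.474 V.

1.47 V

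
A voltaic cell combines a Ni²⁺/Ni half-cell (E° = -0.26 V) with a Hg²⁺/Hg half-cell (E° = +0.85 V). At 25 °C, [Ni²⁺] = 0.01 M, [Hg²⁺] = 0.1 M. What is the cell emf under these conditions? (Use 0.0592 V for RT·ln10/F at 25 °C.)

1.14 V

The Hg²⁺/Hg couple has the higher reduction potential and acts as the cathode, so E°_cell = +0.85 − (-0.26) = 1.11 V.
Balancing electrons gives n = 2; the reaction quotient is Q = [Ni²⁺]/[Hg²⁺] = 0.100.
At 25 °C, E = E° − (0.0592/n) log Q = 1.11 − (0.0592/2)(-1.000) = 1.110 + 0.030 = 1.140 V.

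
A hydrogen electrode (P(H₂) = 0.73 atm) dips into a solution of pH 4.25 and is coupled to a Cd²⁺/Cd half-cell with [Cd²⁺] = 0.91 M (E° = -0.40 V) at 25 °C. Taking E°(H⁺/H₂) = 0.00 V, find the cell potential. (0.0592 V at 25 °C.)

The hydrogen couple is the cathode, so E°_cell = 0.40 V; n = 2.
[H⁺] = 10^(−4.25) = 5.6 × 10^-5 M, and Q = [Cd²⁺]·P(H₂) / [H⁺]^2 = 2.1 × 10^8.
E = E° − (0.0592/2) log Q = 0.40 − (0.0592/2)(8.322) = 0.154 V.

0.15 V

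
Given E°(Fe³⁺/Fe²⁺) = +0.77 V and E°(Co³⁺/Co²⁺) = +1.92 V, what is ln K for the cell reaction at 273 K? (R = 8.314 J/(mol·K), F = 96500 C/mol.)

E°_cell = +1.92 − (+0.77) = 1.15 V, with n = 1 electron transferred.
At equilibrium E = 0, so the Nernst equation gives ln K = nFE°/RT = (1)(96500)(1.15)/((8.314)(273)) = 48.89.

ln K = 48.9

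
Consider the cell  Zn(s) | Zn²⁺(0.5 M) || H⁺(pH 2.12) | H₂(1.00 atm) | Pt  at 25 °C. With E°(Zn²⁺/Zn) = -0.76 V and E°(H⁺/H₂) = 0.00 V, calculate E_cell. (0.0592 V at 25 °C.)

The hydrogen couple is the cathode, so E°_cell = 0.76 V; n = 2.
[H⁺] = 10^(−2.12) = 0.0076 M, and Q = [Zn²⁺]·P(H₂) / [H⁺]^2 = 8690.
E = E° − (0.0592/2) log Q = 0.76 − (0.0592/2)(3.939) = 0.643 V.

0.64 V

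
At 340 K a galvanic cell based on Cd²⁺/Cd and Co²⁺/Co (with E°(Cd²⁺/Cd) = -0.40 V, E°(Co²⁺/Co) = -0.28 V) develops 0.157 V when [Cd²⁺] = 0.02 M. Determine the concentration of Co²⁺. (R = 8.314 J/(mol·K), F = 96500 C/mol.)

From the Nernst equation, ln Q = nF(E° − E)/RT = 2×96500×(0.12 − 0.157)/(8.314×340) = -2.526, so Q = 0.0800.
With Q = [Cd²⁺]/[Co²⁺] and the known concentrations, [Co²⁺] in the denominator gives [Co²⁺] = 0.25 M.

0.25 M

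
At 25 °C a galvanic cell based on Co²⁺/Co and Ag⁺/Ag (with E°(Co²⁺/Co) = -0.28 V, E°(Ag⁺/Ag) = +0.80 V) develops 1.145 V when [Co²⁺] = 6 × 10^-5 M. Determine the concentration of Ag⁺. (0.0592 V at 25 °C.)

0.097 M

From the Nernst equation, log Q = n(E° − E)/0.0592 = 2(1.08 − 1.145)/0.0592 = -2.196, so Q = 0.00637.
With Q = [Co²⁺]/[Ag⁺]^2 and the known concentrations, [Ag⁺]^2 in the denominator gives [Ag⁺] = 0.097 M.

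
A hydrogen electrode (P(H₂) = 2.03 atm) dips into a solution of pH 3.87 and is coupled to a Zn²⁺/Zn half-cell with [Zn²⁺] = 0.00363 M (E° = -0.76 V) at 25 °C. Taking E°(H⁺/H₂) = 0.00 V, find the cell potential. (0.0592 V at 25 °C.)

0.59 V

The hydrogen couple is the cathode, so E°_cell = 0.76 V; n = 2.
[H⁺] = 10^(−3.87) = 1.3 × 10^-4 M, and Q = [Zn²⁺]·P(H₂) / [H⁺]^2 = 4.05 × 10^5.
E = E° − (0.0592/2) log Q = 0.76 − (0.0592/2)(5.607) = 0.594 V.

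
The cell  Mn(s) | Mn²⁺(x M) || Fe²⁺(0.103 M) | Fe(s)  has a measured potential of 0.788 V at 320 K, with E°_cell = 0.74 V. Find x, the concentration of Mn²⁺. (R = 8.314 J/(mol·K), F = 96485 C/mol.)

From the Nernst equation, ln Q = nF(E° − E)/RT = 2×96485×(0.74 − 0.788)/(8.314×320) = -3.482, so Q = 0.0308.
With Q = [Mn²⁺]/[Fe²⁺] and the known concentrations, [Mn²⁺] in the numerator gives [Mn²⁺] = 0.0032 M.

0.0032 M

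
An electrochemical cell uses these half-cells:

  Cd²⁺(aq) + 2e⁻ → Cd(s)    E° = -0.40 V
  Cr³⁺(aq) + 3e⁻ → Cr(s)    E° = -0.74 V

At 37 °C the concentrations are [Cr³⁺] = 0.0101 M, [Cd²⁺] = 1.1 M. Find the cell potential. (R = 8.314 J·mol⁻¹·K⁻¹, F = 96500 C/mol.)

0.382 V

The Cd²⁺/Cd couple has the higher reduction potential and acts as the cathode, so E°_cell = -0.40 − (-0.74) = 0.34 V.
Balancing electrons gives n = 6; the reaction quotient is Q = [Cr³⁺]^2/[Cd²⁺]^3 = 7.66 × 10^-5.
E = E° − (RT/nF) ln Q = 0.34 − (8.314×310)/(6×96500) × (-9.476) = 0.340 + 0.042 = 0.382 V.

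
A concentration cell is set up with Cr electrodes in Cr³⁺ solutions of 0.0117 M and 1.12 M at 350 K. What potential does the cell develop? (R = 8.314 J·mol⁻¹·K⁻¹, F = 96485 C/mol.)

0.046 V

Both half-cells are Cr³⁺/Cr, so E°_cell = 0. The concentrated side is the cathode; the cell reaction moves Cr³⁺ from high to low concentration with n = 3.
Q = [Cr³⁺]_dilute/[Cr³⁺]_conc = 0.0117/1.12 = 0.0104.
E = 0 − (RT/nF) ln Q = −((8.314×350)/(3×96485))(-4.561) = 0.0459 V.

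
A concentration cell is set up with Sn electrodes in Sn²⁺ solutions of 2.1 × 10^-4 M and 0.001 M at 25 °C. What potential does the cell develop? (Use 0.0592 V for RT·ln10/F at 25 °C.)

Both half-cells are Sn²⁺/Sn, so E°_cell = 0. The concentrated side is the cathode; the cell reaction moves Sn²⁺ from high to low concentration with n = 2.
Q = [Sn²⁺]_dilute/[Sn²⁺]_conc = 2.1 × 10^-4/0.001 = 0.210.
E = 0 − (0.0592/2) log Q = −(0.0592/2)(-0.678) = 0.0201 V.

0.020 V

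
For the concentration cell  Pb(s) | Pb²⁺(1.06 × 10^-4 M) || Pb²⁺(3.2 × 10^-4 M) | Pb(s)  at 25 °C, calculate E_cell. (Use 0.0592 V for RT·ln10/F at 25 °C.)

Both half-cells are Pb²⁺/Pb, so E°_cell = 0. The concentrated side is the cathode; the cell reaction moves Pb²⁺ from high to low concentration with n = 2.
Q = [Pb²⁺]_dilute/[Pb²⁺]_conc = 1.06 × 10^-4/3.2 × 10^-4 = 0.331.
E = 0 − (0.0592/2) log Q = −(0.0592/2)(-0.480) = 0.0142 V.

0.014 V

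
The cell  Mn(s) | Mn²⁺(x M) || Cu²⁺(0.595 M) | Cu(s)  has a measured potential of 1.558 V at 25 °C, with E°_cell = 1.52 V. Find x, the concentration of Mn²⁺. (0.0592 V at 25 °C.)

0.031 M

From the Nernst equation, log Q = n(E° − E)/0.0592 = 2(1.52 − 1.558)/0.0592 = -1.284, so Q = 0.0520.
With Q = [Mn²⁺]/[Cu²⁺] and the known concentrations, [Mn²⁺] in the numerator gives [Mn²⁺] = 0.031 M.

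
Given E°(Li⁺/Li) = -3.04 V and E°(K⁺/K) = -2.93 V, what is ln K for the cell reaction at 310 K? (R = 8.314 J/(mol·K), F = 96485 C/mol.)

E°_cell = -2.93 − (-3.04) = 0.11 V, with n = 1 electron transferred.
At equilibrium E = 0, so the Nernst equation gives ln K = nFE°/RT = (1)(96485)(0.11)/((8.314)(310)) = 4.12.

ln K = 4.1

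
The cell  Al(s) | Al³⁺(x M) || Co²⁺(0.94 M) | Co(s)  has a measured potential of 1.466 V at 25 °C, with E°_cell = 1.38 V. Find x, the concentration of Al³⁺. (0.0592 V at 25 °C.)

4 × 10^-5 M

From the Nernst equation, log Q = n(E° − E)/0.0592 = 6(1.38 − 1.466)/0.0592 = -8.716, so Q = 1.92 × 10^-9.
With Q = [Al³⁺]^2/[Co²⁺]^3 and the known concentrations, [Al³⁺]^2 in the numerator gives [Al³⁺] = 4 × 10^-5 M.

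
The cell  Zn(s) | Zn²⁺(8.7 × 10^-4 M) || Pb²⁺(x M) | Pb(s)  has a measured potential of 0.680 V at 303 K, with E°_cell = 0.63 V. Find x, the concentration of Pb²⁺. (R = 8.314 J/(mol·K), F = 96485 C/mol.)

0.04 M

From the Nernst equation, ln Q = nF(E° − E)/RT = 2×96485×(0.63 − 0.680)/(8.314×303) = -3.830, so Q = 0.0217.
With Q = [Zn²⁺]/[Pb²⁺] and the known concentrations, [Pb²⁺] in the denominator gives [Pb²⁺] = 0.04 M.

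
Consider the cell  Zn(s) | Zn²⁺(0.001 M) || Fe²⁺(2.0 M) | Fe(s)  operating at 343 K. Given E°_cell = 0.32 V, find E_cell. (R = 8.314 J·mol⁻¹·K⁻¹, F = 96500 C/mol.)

Balancing electrons gives n = 2; the reaction quotient is Q = [Zn²⁺]/[Fe²⁺] = 5 × 10^-4.
E = E° − (RT/nF) ln Q = 0.32 − (8.314×343)/(2×96500) × (-7.601) = 0.320 + 0.112 = 0.432 V.

0.432 V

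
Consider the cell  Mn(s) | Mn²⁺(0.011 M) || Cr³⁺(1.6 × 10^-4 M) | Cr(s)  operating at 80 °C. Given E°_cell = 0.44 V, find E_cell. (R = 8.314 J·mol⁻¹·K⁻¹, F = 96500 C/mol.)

Balancing electrons gives n = 6; the reaction quotient is Q = [Mn²⁺]^3/[Cr³⁺]^2 = 52.0.
E = E° − (RT/nF) ln Q = 0.44 − (8.314×353)/(6×96500) × (3.951) = 0.440 − 0.020 = 0.420 V.

0.420 V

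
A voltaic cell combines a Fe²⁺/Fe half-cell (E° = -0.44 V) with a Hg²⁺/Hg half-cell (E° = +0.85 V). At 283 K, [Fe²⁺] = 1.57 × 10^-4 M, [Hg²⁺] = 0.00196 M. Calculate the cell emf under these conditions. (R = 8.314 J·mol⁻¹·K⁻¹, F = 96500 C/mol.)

The Hg²⁺/Hg couple has the higher reduction potential and acts as the cathode, so E°_cell = +0.85 − (-0.44) = 1.29 V.
Balancing electrons gives n = 2; the reaction quotient is Q = [Fe²⁺]/[Hg²⁺] = 0.0801.
E = E° − (RT/nF) ln Q = 1.29 − (8.314×283)/(2×96500) × (-2.524) = 1.290 + 0.031 = 1.321 V.

1.32 V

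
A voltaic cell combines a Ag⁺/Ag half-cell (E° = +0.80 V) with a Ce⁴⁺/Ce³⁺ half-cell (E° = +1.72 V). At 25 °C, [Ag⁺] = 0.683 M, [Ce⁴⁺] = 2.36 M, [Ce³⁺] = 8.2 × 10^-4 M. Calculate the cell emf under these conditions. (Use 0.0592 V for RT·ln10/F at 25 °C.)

1.13 V

The Ce⁴⁺/Ce³⁺ couple has the higher reduction potential and acts as the cathode, so E°_cell = +1.72 − (+0.80) = 0.92 V.
Balancing electrons gives n = 1; the reaction quotient is Q = [Ag⁺]·[Ce³⁺]/[Ce⁴⁺] = 2.37 × 10^-4.
At 25 °C, E = E° − (0.0592/n) log Q = 0.92 − (0.0592/1)(-3.625) = 0.920 + 0.215 = 1.135 V.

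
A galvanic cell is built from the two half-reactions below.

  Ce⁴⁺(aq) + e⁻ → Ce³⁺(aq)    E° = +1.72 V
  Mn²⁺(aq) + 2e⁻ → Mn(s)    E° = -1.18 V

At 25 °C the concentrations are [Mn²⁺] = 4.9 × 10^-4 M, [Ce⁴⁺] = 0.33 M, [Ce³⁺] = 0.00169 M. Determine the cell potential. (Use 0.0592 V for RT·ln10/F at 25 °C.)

The Ce⁴⁺/Ce³⁺ couple has the higher reduction potential and acts as the cathode, so E°_cell = +1.72 − (-1.18) = 2.90 V.
Balancing electrons gives n = 2; the reaction quotient is Q = [Mn²⁺]·[Ce³⁺]^2/[Ce⁴⁺]^2 = 1.29 × 10^-8.
At 25 °C, E = E° − (0.0592/n) log Q = 2.90 − (0.0592/2)(-7.891) = 2.900 + 0.234 = 3.134 V.

3.13 V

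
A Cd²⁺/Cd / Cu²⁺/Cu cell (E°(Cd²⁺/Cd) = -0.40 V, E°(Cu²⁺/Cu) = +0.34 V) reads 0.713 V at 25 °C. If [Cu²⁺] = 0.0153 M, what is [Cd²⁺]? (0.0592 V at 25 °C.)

From the Nernst equation, log Q = n(E° − E)/0.0592 = 2(0.74 − 0.713)/0.0592 = 0.912, so Q = 8.17.
With Q = [Cd²⁺]/[Cu²⁺] and the known concentrations, [Cd²⁺] in the numerator gives [Cd²⁺] = 0.12 M.

0.12 M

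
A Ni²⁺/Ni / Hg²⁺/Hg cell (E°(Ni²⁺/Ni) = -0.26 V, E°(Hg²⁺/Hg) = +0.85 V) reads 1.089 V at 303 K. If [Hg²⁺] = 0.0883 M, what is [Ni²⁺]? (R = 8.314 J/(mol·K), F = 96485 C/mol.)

0.44 M

From the Nernst equation, ln Q = nF(E° − E)/RT = 2×96485×(1.11 − 1.089)/(8.314×303) = 1.609, so Q = 5.00.
With Q = [Ni²⁺]/[Hg²⁺] and the known concentrations, [Ni²⁺] in the numerator gives [Ni²⁺] = 0.44 M.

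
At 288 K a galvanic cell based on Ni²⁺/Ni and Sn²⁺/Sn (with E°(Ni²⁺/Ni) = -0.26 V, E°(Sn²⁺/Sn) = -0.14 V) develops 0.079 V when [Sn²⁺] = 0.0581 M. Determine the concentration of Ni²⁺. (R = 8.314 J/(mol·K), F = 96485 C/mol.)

1.6 M

From the Nernst equation, ln Q = nF(E° − E)/RT = 2×96485×(0.12 − 0.079)/(8.314×288) = 3.304, so Q = 27.2.
With Q = [Ni²⁺]/[Sn²⁺] and the known concentrations, [Ni²⁺] in the numerator gives [Ni²⁺] = 1.6 M.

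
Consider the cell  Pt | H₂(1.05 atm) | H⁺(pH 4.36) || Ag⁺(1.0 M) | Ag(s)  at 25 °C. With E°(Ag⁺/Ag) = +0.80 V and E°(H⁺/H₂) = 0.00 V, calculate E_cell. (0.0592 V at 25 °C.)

1.06 V

The Ag⁺/Ag couple is the cathode, so E°_cell = 0.80 V; n = 2.
[H⁺] = 10^(−4.36) = 4.4 × 10^-5 M, and Q = [H⁺]^2 / ([Ag⁺]^2·P(H₂)) = 1.81 × 10^-9.
E = E° − (0.0592/2) log Q = 0.80 − (0.0592/2)(-8.741) = 1.059 V.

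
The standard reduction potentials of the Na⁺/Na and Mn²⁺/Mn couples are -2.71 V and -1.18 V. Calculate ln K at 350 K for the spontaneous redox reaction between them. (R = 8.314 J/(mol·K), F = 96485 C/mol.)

ln K = 101.5

E°_cell = -1.18 − (-2.71) = 1.53 V, with n = 2 electrons transferred.
At equilibrium E = 0, so the Nernst equation gives ln K = nFE°/RT = (2)(96485)(1.53)/((8.314)(350)) = 101.46.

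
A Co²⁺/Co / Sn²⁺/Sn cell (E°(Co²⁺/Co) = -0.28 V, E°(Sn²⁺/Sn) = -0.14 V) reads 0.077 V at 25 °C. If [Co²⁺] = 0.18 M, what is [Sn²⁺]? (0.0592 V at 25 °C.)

From the Nernst equation, log Q = n(E° − E)/0.0592 = 2(0.14 − 0.077)/0.0592 = 2.128, so Q = 134.
With Q = [Co²⁺]/[Sn²⁺] and the known concentrations, [Sn²⁺] in the denominator gives [Sn²⁺] = 0.0013 M.

0.0013 M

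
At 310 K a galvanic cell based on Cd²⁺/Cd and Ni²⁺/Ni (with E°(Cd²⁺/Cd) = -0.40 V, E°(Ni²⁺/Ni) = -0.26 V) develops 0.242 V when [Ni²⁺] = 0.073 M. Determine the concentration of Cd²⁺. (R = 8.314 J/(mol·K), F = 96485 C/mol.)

From the Nernst equation, ln Q = nF(E° − E)/RT = 2×96485×(0.14 − 0.242)/(8.314×310) = -7.637, so Q = 4.82 × 10^-4.
With Q = [Cd²⁺]/[Ni²⁺] and the known concentrations, [Cd²⁺] in the numerator gives [Cd²⁺] = 3.5 × 10^-5 M.

3.5 × 10^-5 M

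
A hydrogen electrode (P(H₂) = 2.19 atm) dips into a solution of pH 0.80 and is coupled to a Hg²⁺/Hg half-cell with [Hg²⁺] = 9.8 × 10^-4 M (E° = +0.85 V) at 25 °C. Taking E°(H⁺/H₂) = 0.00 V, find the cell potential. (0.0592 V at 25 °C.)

The Hg²⁺/Hg couple is the cathode, so E°_cell = 0.85 V; n = 2.
[H⁺] = 10^(−0.80) = 0.16 M, and Q = [H⁺]^2 / ([Hg²⁺]·P(H₂)) = 11.7.
E = E° − (0.0592/2) log Q = 0.85 − (0.0592/2)(1.068) = 0.818 V.

0.82 V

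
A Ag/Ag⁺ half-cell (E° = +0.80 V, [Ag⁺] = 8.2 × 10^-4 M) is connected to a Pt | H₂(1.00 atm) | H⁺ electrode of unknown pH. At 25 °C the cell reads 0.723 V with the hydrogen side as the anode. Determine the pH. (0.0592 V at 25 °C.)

pH = 1.79

E°_cell = 0.80 V and n = 2.
log Q = n(E° − E)/0.0592 = 2×(0.80 − 0.723)/0.0592 = 2.601.
With Q = [H⁺]^2 / ([Ag⁺]^2·P(H₂)), solving for [H⁺] gives log[H⁺] = -1.786, so pH = 1.79.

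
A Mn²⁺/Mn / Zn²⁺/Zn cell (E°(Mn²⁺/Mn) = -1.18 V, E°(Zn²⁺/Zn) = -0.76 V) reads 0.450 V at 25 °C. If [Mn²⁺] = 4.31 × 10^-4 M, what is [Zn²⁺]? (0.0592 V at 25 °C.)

0.0044 M

From the Nernst equation, log Q = n(E° − E)/0.0592 = 2(0.42 − 0.450)/0.0592 = -1.014, so Q = 0.0969.
With Q = [Mn²⁺]/[Zn²⁺] and the known concentrations, [Zn²⁺] in the denominator gives [Zn²⁺] = 0.0044 M.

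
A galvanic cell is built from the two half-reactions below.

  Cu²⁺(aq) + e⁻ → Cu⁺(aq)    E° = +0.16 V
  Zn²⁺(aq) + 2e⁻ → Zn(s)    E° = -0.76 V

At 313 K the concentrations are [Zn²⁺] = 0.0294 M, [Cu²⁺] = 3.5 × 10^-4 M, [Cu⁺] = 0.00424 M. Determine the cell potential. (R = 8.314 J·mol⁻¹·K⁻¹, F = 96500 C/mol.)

0.900 V

The Cu²⁺/Cu⁺ couple has the higher reduction potential and acts as the cathode, so E°_cell = +0.16 − (-0.76) = 0.92 V.
Balancing electrons gives n = 2; the reaction quotient is Q = [Zn²⁺]·[Cu⁺]^2/[Cu²⁺]^2 = 4.31.
E = E° − (RT/nF) ln Q = 0.92 − (8.314×313)/(2×96500) × (1.462) = 0.920 − 0.020 = 0.900 V.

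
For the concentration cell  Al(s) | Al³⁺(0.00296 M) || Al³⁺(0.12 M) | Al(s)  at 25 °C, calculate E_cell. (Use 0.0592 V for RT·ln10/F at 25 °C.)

Both half-cells are Al³⁺/Al, so E°_cell = 0. The concentrated side is the cathode; the cell reaction moves Al³⁺ from high to low concentration with n = 3.
Q = [Al³⁺]_dilute/[Al³⁺]_conc = 0.00296/0.12 = 0.0247.
E = 0 − (0.0592/3) log Q = −(0.0592/3)(-1.608) = 0.0317 V.

0.032 V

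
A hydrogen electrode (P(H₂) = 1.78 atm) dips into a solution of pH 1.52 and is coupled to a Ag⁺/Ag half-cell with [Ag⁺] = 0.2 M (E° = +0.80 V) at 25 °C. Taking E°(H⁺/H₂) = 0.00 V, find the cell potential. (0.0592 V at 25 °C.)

The Ag⁺/Ag couple is the cathode, so E°_cell = 0.80 V; n = 2.
[H⁺] = 10^(−1.52) = 0.030 M, and Q = [H⁺]^2 / ([Ag⁺]^2·P(H₂)) = 0.0128.
E = E° − (0.0592/2) log Q = 0.80 − (0.0592/2)(-1.892) = 0.856 V.

0.86 V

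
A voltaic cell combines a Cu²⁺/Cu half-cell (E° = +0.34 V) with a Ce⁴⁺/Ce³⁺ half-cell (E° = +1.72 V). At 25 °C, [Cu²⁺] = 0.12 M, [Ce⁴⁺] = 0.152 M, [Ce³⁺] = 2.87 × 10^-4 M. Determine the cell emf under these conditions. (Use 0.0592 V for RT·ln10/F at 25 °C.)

1.57 V

The Ce⁴⁺/Ce³⁺ couple has the higher reduction potential and acts as the cathode, so E°_cell = +1.72 − (+0.34) = 1.38 V.
Balancing electrons gives n = 2; the reaction quotient is Q = [Cu²⁺]·[Ce³⁺]^2/[Ce⁴⁺]^2 = 4.28 × 10^-7.
At 25 °C, E = E° − (0.0592/n) log Q = 1.38 − (0.0592/2)(-6.369) = 1.380 + 0.189 = 1.569 V.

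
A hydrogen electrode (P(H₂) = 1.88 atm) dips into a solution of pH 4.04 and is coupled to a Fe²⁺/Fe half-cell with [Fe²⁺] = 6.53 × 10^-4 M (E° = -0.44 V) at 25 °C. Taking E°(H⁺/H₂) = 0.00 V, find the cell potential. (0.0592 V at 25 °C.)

The hydrogen couple is the cathode, so E°_cell = 0.44 V; n = 2.
[H⁺] = 10^(−4.04) = 9.1 × 10^-5 M, and Q = [Fe²⁺]·P(H₂) / [H⁺]^2 = 1.48 × 10^5.
E = E° − (0.0592/2) log Q = 0.44 − (0.0592/2)(5.169) = 0.287 V.

0.29 V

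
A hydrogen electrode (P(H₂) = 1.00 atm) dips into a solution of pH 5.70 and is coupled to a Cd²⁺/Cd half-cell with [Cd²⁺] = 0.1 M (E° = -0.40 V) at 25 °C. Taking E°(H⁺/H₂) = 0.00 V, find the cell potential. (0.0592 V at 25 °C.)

The hydrogen couple is the cathode, so E°_cell = 0.40 V; n = 2.
[H⁺] = 10^(−5.70) = 2 × 10^-6 M, and Q = [Cd²⁺]·P(H₂) / [H⁺]^2 = 2.51 × 10^10.
E = E° − (0.0592/2) log Q = 0.40 − (0.0592/2)(10.400) = 0.092 V.

0.092 V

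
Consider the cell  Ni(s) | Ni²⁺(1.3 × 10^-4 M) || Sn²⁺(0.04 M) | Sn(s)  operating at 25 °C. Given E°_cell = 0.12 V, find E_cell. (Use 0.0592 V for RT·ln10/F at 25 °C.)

0.194 V

Balancing electrons gives n = 2; the reaction quotient is Q = [Ni²⁺]/[Sn²⁺] = 0.00325.
At 25 °C, E = E° − (0.0592/n) log Q = 0.12 − (0.0592/2)(-2.488) = 0.120 + 0.074 = 0.194 V.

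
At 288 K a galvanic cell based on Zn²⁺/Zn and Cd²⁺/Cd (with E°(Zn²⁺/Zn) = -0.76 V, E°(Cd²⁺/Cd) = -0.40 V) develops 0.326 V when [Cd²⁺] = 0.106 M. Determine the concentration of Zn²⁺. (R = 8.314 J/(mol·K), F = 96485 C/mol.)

From the Nernst equation, ln Q = nF(E° − E)/RT = 2×96485×(0.36 − 0.326)/(8.314×288) = 2.740, so Q = 15.5.
With Q = [Zn²⁺]/[Cd²⁺] and the known concentrations, [Zn²⁺] in the numerator gives [Zn²⁺] = 1.6 M.

1.6 M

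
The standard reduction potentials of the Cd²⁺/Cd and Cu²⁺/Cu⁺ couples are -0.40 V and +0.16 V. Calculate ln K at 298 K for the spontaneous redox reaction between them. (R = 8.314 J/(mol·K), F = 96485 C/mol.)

E°_cell = +0.16 − (-0.40) = 0.56 V, with n = 2 electrons transferred.
At equilibrium E = 0, so the Nernst equation gives ln K = nFE°/RT = (2)(96485)(0.56)/((8.314)(298)) = 43.62.

ln K = 43.6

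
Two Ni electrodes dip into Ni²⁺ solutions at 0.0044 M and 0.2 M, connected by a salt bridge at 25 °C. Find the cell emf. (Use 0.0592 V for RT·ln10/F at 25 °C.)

0.049 V

Both half-cells are Ni²⁺/Ni, so E°_cell = 0. The concentrated side is the cathode; the cell reaction moves Ni²⁺ from high to low concentration with n = 2.
Q = [Ni²⁺]_dilute/[Ni²⁺]_conc = 0.0044/0.2 = 0.0220.
E = 0 − (0.0592/2) log Q = −(0.0592/2)(-1.658) = 0.0491 V.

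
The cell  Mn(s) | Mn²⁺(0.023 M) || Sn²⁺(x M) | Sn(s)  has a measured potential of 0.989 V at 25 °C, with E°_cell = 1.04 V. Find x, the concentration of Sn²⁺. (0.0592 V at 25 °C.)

4.4 × 10^-4 M

From the Nernst equation, log Q = n(E° − E)/0.0592 = 2(1.04 − 0.989)/0.0592 = 1.723, so Q = 52.8.
With Q = [Mn²⁺]/[Sn²⁺] and the known concentrations, [Sn²⁺] in the denominator gives [Sn²⁺] = 4.4 × 10^-4 M.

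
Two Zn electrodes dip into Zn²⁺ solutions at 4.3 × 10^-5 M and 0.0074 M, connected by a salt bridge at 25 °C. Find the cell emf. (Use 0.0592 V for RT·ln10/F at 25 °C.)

Both half-cells are Zn²⁺/Zn, so E°_cell = 0. The concentrated side is the cathode; the cell reaction moves Zn²⁺ from high to low concentration with n = 2.
Q = [Zn²⁺]_dilute/[Zn²⁺]_conc = 4.3 × 10^-5/0.0074 = 0.00581.
E = 0 − (0.0592/2) log Q = −(0.0592/2)(-2.236) = 0.0662 V.

0.066 V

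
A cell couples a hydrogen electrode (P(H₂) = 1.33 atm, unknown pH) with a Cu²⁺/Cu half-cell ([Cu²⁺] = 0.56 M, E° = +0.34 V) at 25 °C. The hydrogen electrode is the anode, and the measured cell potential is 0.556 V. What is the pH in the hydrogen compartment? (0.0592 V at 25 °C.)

E°_cell = 0.34 V and n = 2.
log Q = n(E° − E)/0.0592 = 2×(0.34 − 0.556)/0.0592 = -7.297.
With Q = [H⁺]^2 / ([Cu²⁺]·P(H₂)), solving for [H⁺] gives log[H⁺] = -3.713, so pH = 3.71.

pH = 3.71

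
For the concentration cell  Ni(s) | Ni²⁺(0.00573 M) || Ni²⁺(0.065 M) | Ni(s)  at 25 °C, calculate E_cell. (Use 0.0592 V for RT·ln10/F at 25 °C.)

0.031 V

Both half-cells are Ni²⁺/Ni, so E°_cell = 0. The concentrated side is the cathode; the cell reaction moves Ni²⁺ from high to low concentration with n = 2.
Q = [Ni²⁺]_dilute/[Ni²⁺]_conc = 0.00573/0.065 = 0.0882.
E = 0 − (0.0592/2) log Q = −(0.0592/2)(-1.055) = 0.0312 V.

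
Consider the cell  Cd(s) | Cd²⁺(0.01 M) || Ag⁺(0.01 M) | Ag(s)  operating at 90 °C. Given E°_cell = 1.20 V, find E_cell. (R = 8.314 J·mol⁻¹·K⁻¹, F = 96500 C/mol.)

Balancing electrons gives n = 2; the reaction quotient is Q = [Cd²⁺]/[Ag⁺]^2 = 100.
E = E° − (RT/nF) ln Q = 1.20 − (8.314×363)/(2×96500) × (4.605) = 1.200 − 0.072 = 1.128 V.

1.13 V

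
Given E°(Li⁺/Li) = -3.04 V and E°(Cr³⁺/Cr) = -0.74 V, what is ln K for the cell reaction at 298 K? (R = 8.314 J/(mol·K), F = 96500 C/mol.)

E°_cell = -0.74 − (-3.04) = 2.30 V, with n = 3 electrons transferred.
At equilibrium E = 0, so the Nernst equation gives ln K = nFE°/RT = (3)(96500)(2.30)/((8.314)(298)) = 268.75.

ln K = 268.8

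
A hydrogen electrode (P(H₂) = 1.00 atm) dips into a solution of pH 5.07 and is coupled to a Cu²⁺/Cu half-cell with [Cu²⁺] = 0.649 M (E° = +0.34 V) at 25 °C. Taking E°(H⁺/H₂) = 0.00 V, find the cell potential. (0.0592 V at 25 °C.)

The Cu²⁺/Cu couple is the cathode, so E°_cell = 0.34 V; n = 2.
[H⁺] = 10^(−5.07) = 8.5 × 10^-6 M, and Q = [H⁺]^2 / ([Cu²⁺]·P(H₂)) = 1.12 × 10^-10.
E = E° − (0.0592/2) log Q = 0.34 − (0.0592/2)(-9.952) = 0.635 V.

0.63 V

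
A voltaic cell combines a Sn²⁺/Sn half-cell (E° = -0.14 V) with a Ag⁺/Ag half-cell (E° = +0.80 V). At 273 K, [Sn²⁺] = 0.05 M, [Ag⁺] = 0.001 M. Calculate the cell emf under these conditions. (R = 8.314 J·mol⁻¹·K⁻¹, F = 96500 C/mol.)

The Ag⁺/Ag couple has the higher reduction potential and acts as the cathode, so E°_cell = +0.80 − (-0.14) = 0.94 V.
Balancing electrons gives n = 2; the reaction quotient is Q = [Sn²⁺]/[Ag⁺]^2 = 5 × 10^4.
E = E° − (RT/nF) ln Q = 0.94 − (8.314×273)/(2×96500) × (10.820) = 0.940 − 0.127 = 0.813 V.

0.813 V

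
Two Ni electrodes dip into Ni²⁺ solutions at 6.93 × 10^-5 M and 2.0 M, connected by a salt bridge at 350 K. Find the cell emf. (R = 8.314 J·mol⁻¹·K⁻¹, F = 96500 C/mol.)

Both half-cells are Ni²⁺/Ni, so E°_cell = 0. The concentrated side is the cathode; the cell reaction moves Ni²⁺ from high to low concentration with n = 2.
Q = [Ni²⁺]_dilute/[Ni²⁺]_conc = 6.93 × 10^-5/2.0 = 3.46 × 10^-5.
E = 0 − (RT/nF) ln Q = −((8.314×350)/(2×96500))(-10.270) = 0.1548 V.

0.15 V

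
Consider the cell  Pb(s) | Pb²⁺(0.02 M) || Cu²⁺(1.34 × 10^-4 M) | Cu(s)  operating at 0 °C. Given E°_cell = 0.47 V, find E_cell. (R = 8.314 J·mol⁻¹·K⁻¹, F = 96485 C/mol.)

Balancing electrons gives n = 2; the reaction quotient is Q = [Pb²⁺]/[Cu²⁺] = 149.
E = E° − (RT/nF) ln Q = 0.47 − (8.314×273)/(2×96485) × (5.006) = 0.470 − 0.059 = 0.411 V.

0.411 V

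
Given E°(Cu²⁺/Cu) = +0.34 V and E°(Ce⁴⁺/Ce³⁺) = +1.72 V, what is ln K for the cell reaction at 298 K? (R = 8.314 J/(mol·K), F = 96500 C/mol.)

E°_cell = +1.72 − (+0.34) = 1.38 V, with n = 2 electrons transferred.
At equilibrium E = 0, so the Nernst equation gives ln K = nFE°/RT = (2)(96500)(1.38)/((8.314)(298)) = 107.50.

ln K = 107.5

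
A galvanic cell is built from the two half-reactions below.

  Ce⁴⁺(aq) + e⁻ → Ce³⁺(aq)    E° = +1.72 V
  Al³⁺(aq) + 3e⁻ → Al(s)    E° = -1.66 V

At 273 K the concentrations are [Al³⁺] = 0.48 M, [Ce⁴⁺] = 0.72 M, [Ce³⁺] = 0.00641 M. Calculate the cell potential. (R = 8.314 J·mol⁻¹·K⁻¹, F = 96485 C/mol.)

The Ce⁴⁺/Ce³⁺ couple has the higher reduction potential and acts as the cathode, so E°_cell = +1.72 − (-1.66) = 3.38 V.
Balancing electrons gives n = 3; the reaction quotient is Q = [Al³⁺]·[Ce³⁺]^3/[Ce⁴⁺]^3 = 3.39 × 10^-7.
E = E° − (RT/nF) ln Q = 3.38 − (8.314×273)/(3×96485) × (-14.898) = 3.380 + 0.117 = 3.497 V.

3.50 V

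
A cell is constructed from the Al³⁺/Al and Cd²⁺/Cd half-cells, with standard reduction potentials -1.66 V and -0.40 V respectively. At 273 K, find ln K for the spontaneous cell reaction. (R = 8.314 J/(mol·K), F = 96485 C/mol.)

E°_cell = -0.40 − (-1.66) = 1.26 V, with n = 6 electrons transferred.
At equilibrium E = 0, so the Nernst equation gives ln K = nFE°/RT = (6)(96485)(1.26)/((8.314)(273)) = 321.37.

ln K = 321.4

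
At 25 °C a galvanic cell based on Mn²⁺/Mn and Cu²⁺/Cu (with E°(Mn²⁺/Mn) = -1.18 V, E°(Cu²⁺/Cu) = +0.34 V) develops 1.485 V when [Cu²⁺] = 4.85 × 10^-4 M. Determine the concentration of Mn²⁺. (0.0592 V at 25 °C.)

From the Nernst equation, log Q = n(E° − E)/0.0592 = 2(1.52 − 1.485)/0.0592 = 1.182, so Q = 15.2.
With Q = [Mn²⁺]/[Cu²⁺] and the known concentrations, [Mn²⁺] in the numerator gives [Mn²⁺] = 0.0074 M.

0.0074 M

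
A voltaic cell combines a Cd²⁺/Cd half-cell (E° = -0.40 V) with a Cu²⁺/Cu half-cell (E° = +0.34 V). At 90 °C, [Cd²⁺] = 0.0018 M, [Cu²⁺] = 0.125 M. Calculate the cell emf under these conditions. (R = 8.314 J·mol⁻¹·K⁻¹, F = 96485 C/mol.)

0.806 V

The Cu²⁺/Cu couple has the higher reduction potential and acts as the cathode, so E°_cell = +0.34 − (-0.40) = 0.74 V.
Balancing electrons gives n = 2; the reaction quotient is Q = [Cd²⁺]/[Cu²⁺] = 0.0144.
E = E° − (RT/nF) ln Q = 0.74 − (8.314×363)/(2×96485) × (-4.241) = 0.740 + 0.066 = 0.806 V.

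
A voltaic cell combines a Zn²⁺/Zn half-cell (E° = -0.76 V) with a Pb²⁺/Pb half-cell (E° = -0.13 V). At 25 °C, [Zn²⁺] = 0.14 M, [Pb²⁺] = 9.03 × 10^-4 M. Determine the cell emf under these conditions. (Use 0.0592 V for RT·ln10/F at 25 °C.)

The Pb²⁺/Pb couple has the higher reduction potential and acts as the cathode, so E°_cell = -0.13 − (-0.76) = 0.63 V.
Balancing electrons gives n = 2; the reaction quotient is Q = [Zn²⁺]/[Pb²⁺] = 155.
At 25 °C, E = E° − (0.0592/n) log Q = 0.63 − (0.0592/2)(2.190) = 0.630 − 0.065 = 0.565 V.

0.565 V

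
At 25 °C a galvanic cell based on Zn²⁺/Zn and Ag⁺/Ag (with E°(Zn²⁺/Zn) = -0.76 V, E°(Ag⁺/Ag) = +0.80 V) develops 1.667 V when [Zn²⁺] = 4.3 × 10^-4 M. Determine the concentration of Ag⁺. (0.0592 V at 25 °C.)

1.3 M

From the Nernst equation, log Q = n(E° − E)/0.0592 = 2(1.56 − 1.667)/0.0592 = -3.615, so Q = 2.43 × 10^-4.
With Q = [Zn²⁺]/[Ag⁺]^2 and the known concentrations, [Ag⁺]^2 in the denominator gives [Ag⁺] = 1.3 M.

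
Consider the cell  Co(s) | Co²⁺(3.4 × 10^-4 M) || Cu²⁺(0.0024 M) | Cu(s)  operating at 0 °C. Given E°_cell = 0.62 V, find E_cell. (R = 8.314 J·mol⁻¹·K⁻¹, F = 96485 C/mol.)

0.643 V

Balancing electrons gives n = 2; the reaction quotient is Q = [Co²⁺]/[Cu²⁺] = 0.142.
E = E° − (RT/nF) ln Q = 0.62 − (8.314×273)/(2×96485) × (-1.954) = 0.620 + 0.023 = 0.643 V.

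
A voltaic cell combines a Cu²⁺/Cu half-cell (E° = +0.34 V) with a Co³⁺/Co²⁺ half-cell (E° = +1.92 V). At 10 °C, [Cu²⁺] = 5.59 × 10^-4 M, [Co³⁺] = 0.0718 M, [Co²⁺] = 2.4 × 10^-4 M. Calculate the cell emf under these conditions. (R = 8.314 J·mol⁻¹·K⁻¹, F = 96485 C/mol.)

The Co³⁺/Co²⁺ couple has the higher reduction potential and acts as the cathode, so E°_cell = +1.92 − (+0.34) = 1.58 V.
Balancing electrons gives n = 2; the reaction quotient is Q = [Cu²⁺]·[Co²⁺]^2/[Co³⁺]^2 = 6.25 × 10^-9.
E = E° − (RT/nF) ln Q = 1.58 − (8.314×283)/(2×96485) × (-18.891) = 1.580 + 0.230 = 1.810 V.

1.81 V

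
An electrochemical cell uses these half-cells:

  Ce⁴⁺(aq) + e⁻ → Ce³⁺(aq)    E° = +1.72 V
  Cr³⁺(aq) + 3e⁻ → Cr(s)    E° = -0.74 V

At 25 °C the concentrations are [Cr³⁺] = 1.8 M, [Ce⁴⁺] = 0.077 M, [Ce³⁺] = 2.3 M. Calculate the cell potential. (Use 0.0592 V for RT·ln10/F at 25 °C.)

2.37 V

The Ce⁴⁺/Ce³⁺ couple has the higher reduction potential and acts as the cathode, so E°_cell = +1.72 − (-0.74) = 2.46 V.
Balancing electrons gives n = 3; the reaction quotient is Q = [Cr³⁺]·[Ce³⁺]^3/[Ce⁴⁺]^3 = 4.8 × 10^4.
At 25 °C, E = E° − (0.0592/n) log Q = 2.46 − (0.0592/3)(4.681) = 2.460 − 0.092 = 2.368 V.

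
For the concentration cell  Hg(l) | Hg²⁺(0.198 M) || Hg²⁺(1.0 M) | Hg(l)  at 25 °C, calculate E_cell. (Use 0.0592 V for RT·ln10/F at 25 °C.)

Both half-cells are Hg²⁺/Hg, so E°_cell = 0. The concentrated side is the cathode; the cell reaction moves Hg²⁺ from high to low concentration with n = 2.
Q = [Hg²⁺]_dilute/[Hg²⁺]_conc = 0.198/1.0 = 0.198.
E = 0 − (0.0592/2) log Q = −(0.0592/2)(-0.703) = 0.0208 V.

0.021 V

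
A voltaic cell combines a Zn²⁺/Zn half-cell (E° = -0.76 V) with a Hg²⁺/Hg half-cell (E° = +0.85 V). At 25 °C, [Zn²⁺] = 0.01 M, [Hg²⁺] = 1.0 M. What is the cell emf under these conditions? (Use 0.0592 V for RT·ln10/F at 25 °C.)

1.67 V

The Hg²⁺/Hg couple has the higher reduction potential and acts as the cathode, so E°_cell = +0.85 − (-0.76) = 1.61 V.
Balancing electrons gives n = 2; the reaction quotient is Q = [Zn²⁺]/[Hg²⁺] = 0.0100.
At 25 °C, E = E° − (0.0592/n) log Q = 1.61 − (0.0592/2)(-2.000) = 1.610 + 0.059 = 1.669 V.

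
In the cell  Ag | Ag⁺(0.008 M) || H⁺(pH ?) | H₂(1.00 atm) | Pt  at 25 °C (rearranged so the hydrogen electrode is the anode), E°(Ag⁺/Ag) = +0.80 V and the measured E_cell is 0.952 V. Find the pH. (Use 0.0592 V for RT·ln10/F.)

E°_cell = 0.80 V and n = 2.
log Q = n(E° − E)/0.0592 = 2×(0.80 − 0.952)/0.0592 = -5.135.
With Q = [H⁺]^2 / ([Ag⁺]^2·P(H₂)), solving for [H⁺] gives log[H⁺] = -4.664, so pH = 4.66.

pH = 4.66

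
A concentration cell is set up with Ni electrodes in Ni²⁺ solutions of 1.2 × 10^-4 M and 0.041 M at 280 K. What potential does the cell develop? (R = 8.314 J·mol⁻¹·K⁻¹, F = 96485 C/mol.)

Both half-cells are Ni²⁺/Ni, so E°_cell = 0. The concentrated side is the cathode; the cell reaction moves Ni²⁺ from high to low concentration with n = 2.
Q = [Ni²⁺]_dilute/[Ni²⁺]_conc = 1.2 × 10^-4/0.041 = 0.00293.
E = 0 − (RT/nF) ln Q = −((8.314×280)/(2×96485))(-5.834) = 0.0704 V.

0.070 V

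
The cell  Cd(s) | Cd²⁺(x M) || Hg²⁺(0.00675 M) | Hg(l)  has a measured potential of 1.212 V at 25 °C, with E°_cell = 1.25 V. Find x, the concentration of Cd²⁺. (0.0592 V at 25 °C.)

From the Nernst equation, log Q = n(E° − E)/0.0592 = 2(1.25 − 1.212)/0.0592 = 1.284, so Q = 19.2.
With Q = [Cd²⁺]/[Hg²⁺] and the known concentrations, [Cd²⁺] in the numerator gives [Cd²⁺] = 0.13 M.

0.13 M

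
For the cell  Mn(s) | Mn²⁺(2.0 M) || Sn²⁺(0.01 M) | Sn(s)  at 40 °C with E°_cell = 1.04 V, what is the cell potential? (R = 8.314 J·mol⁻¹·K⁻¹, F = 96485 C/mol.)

0.969 V

Balancing electrons gives n = 2; the reaction quotient is Q = [Mn²⁺]/[Sn²⁺] = 200.
E = E° − (RT/nF) ln Q = 1.04 − (8.314×313)/(2×96485) × (5.298) = 1.040 − 0.071 = 0.969 V.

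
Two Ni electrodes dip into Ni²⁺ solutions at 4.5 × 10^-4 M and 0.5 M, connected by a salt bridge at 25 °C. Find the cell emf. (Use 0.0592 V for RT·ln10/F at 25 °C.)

0.090 V

Both half-cells are Ni²⁺/Ni, so E°_cell = 0. The concentrated side is the cathode; the cell reaction moves Ni²⁺ from high to low concentration with n = 2.
Q = [Ni²⁺]_dilute/[Ni²⁺]_conc = 4.5 × 10^-4/0.5 = 9 × 10^-4.
E = 0 − (0.0592/2) log Q = −(0.0592/2)(-3.046) = 0.0902 V.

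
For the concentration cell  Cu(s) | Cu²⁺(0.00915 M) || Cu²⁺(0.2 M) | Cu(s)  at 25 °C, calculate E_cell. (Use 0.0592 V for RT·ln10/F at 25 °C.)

Both half-cells are Cu²⁺/Cu, so E°_cell = 0. The concentrated side is the cathode; the cell reaction moves Cu²⁺ from high to low concentration with n = 2.
Q = [Cu²⁺]_dilute/[Cu²⁺]_conc = 0.00915/0.2 = 0.0458.
E = 0 − (0.0592/2) log Q = −(0.0592/2)(-1.340) = 0.0397 V.

0.040 V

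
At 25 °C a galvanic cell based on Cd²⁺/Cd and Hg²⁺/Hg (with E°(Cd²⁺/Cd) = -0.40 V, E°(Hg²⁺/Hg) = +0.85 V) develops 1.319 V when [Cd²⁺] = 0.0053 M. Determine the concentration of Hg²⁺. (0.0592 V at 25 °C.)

From the Nernst equation, log Q = n(E° − E)/0.0592 = 2(1.25 − 1.319)/0.0592 = -2.331, so Q = 0.00467.
With Q = [Cd²⁺]/[Hg²⁺] and the known concentrations, [Hg²⁺] in the denominator gives [Hg²⁺] = 1.1 M.

1.1 M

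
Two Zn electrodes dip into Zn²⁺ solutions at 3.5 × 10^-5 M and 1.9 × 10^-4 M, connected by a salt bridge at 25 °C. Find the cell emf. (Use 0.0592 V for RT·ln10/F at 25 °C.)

0.022 V

Both half-cells are Zn²⁺/Zn, so E°_cell = 0. The concentrated side is the cathode; the cell reaction moves Zn²⁺ from high to low concentration with n = 2.
Q = [Zn²⁺]_dilute/[Zn²⁺]_conc = 3.5 × 10^-5/1.9 × 10^-4 = 0.184.
E = 0 − (0.0592/2) log Q = −(0.0592/2)(-0.735) = 0.0218 V.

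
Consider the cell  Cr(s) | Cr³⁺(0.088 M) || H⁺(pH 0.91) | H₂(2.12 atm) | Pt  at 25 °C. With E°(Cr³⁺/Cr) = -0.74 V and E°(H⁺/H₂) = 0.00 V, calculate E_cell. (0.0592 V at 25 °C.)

The hydrogen couple is the cathode, so E°_cell = 0.74 V; n = 6.
[H⁺] = 10^(−0.91) = 0.12 M, and Q = [Cr³⁺]^2·P(H₂)^3 / [H⁺]^6 = 2.13 × 10^4.
E = E° − (0.0592/6) log Q = 0.74 − (0.0592/6)(4.328) = 0.697 V.

0.70 V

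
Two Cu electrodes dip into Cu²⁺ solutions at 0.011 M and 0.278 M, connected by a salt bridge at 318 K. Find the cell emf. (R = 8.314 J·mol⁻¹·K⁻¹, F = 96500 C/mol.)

0.044 V

Both half-cells are Cu²⁺/Cu, so E°_cell = 0. The concentrated side is the cathode; the cell reaction moves Cu²⁺ from high to low concentration with n = 2.
Q = [Cu²⁺]_dilute/[Cu²⁺]_conc = 0.011/0.278 = 0.0396.
E = 0 − (RT/nF) ln Q = −((8.314×318)/(2×96500))(-3.230) = 0.0442 V.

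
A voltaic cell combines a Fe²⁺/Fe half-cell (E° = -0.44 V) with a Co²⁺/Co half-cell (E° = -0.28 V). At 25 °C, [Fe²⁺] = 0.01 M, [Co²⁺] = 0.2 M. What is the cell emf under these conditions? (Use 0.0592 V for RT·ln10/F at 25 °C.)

0.199 V

The Co²⁺/Co couple has the higher reduction potential and acts as the cathode, so E°_cell = -0.28 − (-0.44) = 0.16 V.
Balancing electrons gives n = 2; the reaction quotient is Q = [Fe²⁺]/[Co²⁺] = 0.0500.
At 25 °C, E = E° − (0.0592/n) log Q = 0.16 − (0.0592/2)(-1.301) = 0.160 + 0.039 = 0.199 V.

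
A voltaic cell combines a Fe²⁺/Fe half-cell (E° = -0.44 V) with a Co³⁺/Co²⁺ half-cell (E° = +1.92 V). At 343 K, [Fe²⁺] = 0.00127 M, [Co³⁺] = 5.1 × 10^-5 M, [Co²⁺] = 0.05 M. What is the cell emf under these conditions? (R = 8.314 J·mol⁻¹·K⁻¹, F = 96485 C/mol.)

The Co³⁺/Co²⁺ couple has the higher reduction potential and acts as the cathode, so E°_cell = +1.92 − (-0.44) = 2.36 V.
Balancing electrons gives n = 2; the reaction quotient is Q = [Fe²⁺]·[Co²⁺]^2/[Co³⁺]^2 = 1220.
E = E° − (RT/nF) ln Q = 2.36 − (8.314×343)/(2×96485) × (7.107) = 2.360 − 0.105 = 2.255 V.

2.25 V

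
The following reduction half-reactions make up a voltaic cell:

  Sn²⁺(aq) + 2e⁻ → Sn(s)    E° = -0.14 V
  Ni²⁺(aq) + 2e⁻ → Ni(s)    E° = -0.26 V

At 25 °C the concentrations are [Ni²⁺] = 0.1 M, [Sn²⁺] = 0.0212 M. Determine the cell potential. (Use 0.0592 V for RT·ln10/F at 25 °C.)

The Sn²⁺/Sn couple has the higher reduction potential and acts as the cathode, so E°_cell = -0.14 − (-0.26) = 0.12 V.
Balancing electrons gives n = 2; the reaction quotient is Q = [Ni²⁺]/[Sn²⁺] = 4.72.
At 25 °C, E = E° − (0.0592/n) log Q = 0.12 − (0.0592/2)(0.674) = 0.120 − 0.020 = 0.100 V.

0.100 V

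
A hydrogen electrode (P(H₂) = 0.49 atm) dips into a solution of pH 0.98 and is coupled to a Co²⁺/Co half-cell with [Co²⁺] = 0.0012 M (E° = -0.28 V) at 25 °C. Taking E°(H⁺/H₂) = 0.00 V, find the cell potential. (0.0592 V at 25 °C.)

0.32 V

The hydrogen couple is the cathode, so E°_cell = 0.28 V; n = 2.
[H⁺] = 10^(−0.98) = 0.10 M, and Q = [Co²⁺]·P(H₂) / [H⁺]^2 = 0.0536.
E = E° − (0.0592/2) log Q = 0.28 − (0.0592/2)(-1.271) = 0.318 V.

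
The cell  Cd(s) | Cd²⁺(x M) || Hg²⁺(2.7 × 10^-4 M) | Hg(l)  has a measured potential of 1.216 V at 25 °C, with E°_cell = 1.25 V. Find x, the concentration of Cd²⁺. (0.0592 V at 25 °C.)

From the Nernst equation, log Q = n(E° − E)/0.0592 = 2(1.25 − 1.216)/0.0592 = 1.149, so Q = 14.1.
With Q = [Cd²⁺]/[Hg²⁺] and the known concentrations, [Cd²⁺] in the numerator gives [Cd²⁺] = 0.0038 M.

0.0038 M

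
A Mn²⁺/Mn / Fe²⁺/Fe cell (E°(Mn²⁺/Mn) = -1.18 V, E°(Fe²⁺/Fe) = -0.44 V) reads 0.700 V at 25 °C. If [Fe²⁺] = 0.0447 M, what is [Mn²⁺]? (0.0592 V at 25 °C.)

1.0 M

From the Nernst equation, log Q = n(E° − E)/0.0592 = 2(0.74 − 0.700)/0.0592 = 1.351, so Q = 22.5.
With Q = [Mn²⁺]/[Fe²⁺] and the known concentrations, [Mn²⁺] in the numerator gives [Mn²⁺] = 1.0 M.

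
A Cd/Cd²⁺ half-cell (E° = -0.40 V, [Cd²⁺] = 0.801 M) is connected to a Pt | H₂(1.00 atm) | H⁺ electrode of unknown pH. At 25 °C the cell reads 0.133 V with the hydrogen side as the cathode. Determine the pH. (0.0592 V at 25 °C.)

pH = 4.56

E°_cell = 0.40 V and n = 2.
log Q = n(E° − E)/0.0592 = 2×(0.40 − 0.133)/0.0592 = 9.020.
With Q = [Cd²⁺]·P(H₂) / [H⁺]^2, solving for [H⁺] gives log[H⁺] = -4.558, so pH = 4.56.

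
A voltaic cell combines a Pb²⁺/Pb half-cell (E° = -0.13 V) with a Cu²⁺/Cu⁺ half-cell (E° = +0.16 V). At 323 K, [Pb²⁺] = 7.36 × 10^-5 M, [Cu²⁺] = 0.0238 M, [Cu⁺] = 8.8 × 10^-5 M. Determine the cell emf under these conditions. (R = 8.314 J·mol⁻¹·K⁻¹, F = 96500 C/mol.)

The Cu²⁺/Cu⁺ couple has the higher reduction potential and acts as the cathode, so E°_cell = +0.16 − (-0.13) = 0.29 V.
Balancing electrons gives n = 2; the reaction quotient is Q = [Pb²⁺]·[Cu⁺]^2/[Cu²⁺]^2 = 1.01 × 10^-9.
E = E° − (RT/nF) ln Q = 0.29 − (8.314×323)/(2×96500) × (-20.717) = 0.290 + 0.288 = 0.578 V.

0.578 V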